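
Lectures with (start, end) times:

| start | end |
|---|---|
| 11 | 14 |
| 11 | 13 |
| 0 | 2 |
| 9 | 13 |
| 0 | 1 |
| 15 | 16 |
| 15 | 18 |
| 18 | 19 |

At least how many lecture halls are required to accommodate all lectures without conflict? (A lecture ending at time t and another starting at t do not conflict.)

Count concurrent intervals with a sweep; the peak is the room count.
starts: [0, 0, 9, 11, 11, 15, 15, 18]
ends:   [1, 2, 13, 13, 14, 16, 18, 19]
s0→1 s0→2 e1→1 e2→0 s9→1 s11→2 s11→3  — peak 3.

3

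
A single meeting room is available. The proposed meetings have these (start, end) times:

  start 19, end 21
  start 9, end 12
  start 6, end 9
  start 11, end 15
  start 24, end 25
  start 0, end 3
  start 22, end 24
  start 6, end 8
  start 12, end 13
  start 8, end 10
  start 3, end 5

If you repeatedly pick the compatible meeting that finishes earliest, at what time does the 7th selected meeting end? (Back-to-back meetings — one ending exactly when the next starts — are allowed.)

Sort by end time and greedily take each interval whose start is ≥ the last chosen end.
Sorted by end: (0,3)  (3,5)  (6,8)  (6,9)  (8,10)  (9,12)  (12,13)  (11,15)  (19,21)  (22,24)  (24,25)
take (0,3); take (3,5); take (6,8); skip (6,9); take (8,10); skip (9,12); take (12,13); skip (11,15); take (19,21); take (22,24); take (24,25).
Selected: (0,3) (3,5) (6,8) (8,10) (12,13) (19,21) (22,24) (24,25)

24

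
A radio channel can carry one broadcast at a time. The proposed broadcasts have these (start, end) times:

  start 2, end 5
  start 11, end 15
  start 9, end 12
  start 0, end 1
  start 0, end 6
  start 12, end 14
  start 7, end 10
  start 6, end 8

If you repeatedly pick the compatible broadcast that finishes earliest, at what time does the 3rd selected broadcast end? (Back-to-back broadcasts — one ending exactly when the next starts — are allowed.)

Greedy by earliest finish: after sorting by end time, pick each interval compatible with the last pick.
By end time: (0,1), (2,5), (0,6), (6,8), (7,10), (9,12), (12,14), (11,15).
Pick (0,1); next start ≥ 1 → (2,5); next start ≥ 5 → (6,8); next start ≥ 8 → (9,12); next start ≥ 12 → (12,14).
Selected: (0,1) (2,5) (6,8) (9,12) (12,14)

8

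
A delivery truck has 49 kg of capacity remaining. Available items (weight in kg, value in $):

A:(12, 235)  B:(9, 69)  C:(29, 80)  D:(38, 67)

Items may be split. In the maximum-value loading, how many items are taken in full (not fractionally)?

Sort by value per unit weight and fill in that order.
Ratios (sorted): A 19.58, B 7.67, C 2.76, D 1.76
take A (12 @ 235); take B (9 @ 69); take 28/29 of C → 77.24. Capacity used 49/49.
2 item(s) taken whole; one partial (take 28/29 of C).

2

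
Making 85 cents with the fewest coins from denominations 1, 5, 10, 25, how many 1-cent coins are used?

Use the largest denomination that fits, subtract, and repeat.
85 − 3×25→10 − 1×10→0
Count of 1: 0

0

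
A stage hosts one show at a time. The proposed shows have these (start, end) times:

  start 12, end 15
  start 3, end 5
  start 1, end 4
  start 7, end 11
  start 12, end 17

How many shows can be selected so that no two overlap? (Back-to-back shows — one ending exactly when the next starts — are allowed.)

By end time: (1,4), (3,5), (7,11), (12,15), (12,17).
Pick (1,4); next start ≥ 4 → (7,11); next start ≥ 11 → (12,15).
Selected 3 shows.

3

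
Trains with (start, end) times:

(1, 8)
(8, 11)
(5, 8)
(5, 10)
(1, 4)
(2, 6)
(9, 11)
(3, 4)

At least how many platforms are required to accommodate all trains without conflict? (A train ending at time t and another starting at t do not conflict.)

starts: [1, 1, 2, 3, 5, 5, 8, 9]
ends:   [4, 4, 6, 8, 8, 10, 11, 11]
s1→1 s1→2 s2→3 s3→4  — peak 4.

4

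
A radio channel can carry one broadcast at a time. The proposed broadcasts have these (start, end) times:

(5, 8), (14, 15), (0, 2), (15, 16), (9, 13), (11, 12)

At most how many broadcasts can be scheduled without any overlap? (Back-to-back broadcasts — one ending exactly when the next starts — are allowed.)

5

Greedy by earliest finish: after sorting by end time, pick each interval compatible with the last pick.
By end time: (0,2), (5,8), (11,12), (9,13), (14,15), (15,16).
Pick (0,2); next start ≥ 2 → (5,8); next start ≥ 8 → (11,12); next start ≥ 12 → (14,15); next start ≥ 15 → (15,16).
Selected 5 broadcasts.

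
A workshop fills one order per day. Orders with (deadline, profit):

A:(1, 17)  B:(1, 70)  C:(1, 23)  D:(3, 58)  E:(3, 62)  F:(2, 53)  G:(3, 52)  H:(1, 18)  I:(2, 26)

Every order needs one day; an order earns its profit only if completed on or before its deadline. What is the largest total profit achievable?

190

Take jobs in profit order; each goes to the latest open slot no later than its deadline.
Profit order: B=70 E=62 D=58 F=53 G=52 I=26 C=23 H=18 A=17
Assign: B→slot 1, E→slot 3, D→slot 2, F skipped, G skipped, I skipped, C skipped, H skipped, A skipped.
Slots: [1:B] [2:D] [3:E]
Profit = 70 + 58 + 62 = 190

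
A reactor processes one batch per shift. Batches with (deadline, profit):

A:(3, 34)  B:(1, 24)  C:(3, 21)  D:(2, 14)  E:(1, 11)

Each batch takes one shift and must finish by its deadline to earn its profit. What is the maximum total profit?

Take jobs in profit order; each goes to the latest open slot no later than its deadline.
Profit order: A=34 B=24 C=21 D=14 E=11
Assign: A→slot 3, B→slot 1, C→slot 2, D skipped, E skipped.
Slots: [1:B] [2:C] [3:A]
Profit = 24 + 21 + 34 = 79

79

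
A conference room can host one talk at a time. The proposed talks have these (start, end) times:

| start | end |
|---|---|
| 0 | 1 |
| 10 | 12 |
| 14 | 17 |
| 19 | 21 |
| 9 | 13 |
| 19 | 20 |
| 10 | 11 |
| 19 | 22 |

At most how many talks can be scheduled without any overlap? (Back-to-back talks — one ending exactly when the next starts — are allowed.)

4

Sorted by end: (0,1)  (10,11)  (10,12)  (9,13)  (14,17)  (19,20)  (19,21)  (19,22)
take (0,1); take (10,11); skip (10,12); skip (9,13); take (14,17); take (19,20); skip (19,21).
Selected 4 talks.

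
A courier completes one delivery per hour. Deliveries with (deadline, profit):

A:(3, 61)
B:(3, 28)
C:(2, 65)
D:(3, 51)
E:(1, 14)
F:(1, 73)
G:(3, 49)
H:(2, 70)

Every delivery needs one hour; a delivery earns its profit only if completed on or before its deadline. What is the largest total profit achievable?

204

Sort by profit descending; place each in the latest free slot ≤ its deadline.
Profit order: F=73 H=70 C=65 A=61 D=51 G=49 B=28 E=14
Assign: F→slot 1, H→slot 2, C skipped, A→slot 3, D skipped, G skipped, B skipped, E skipped.
Slots: [1:F] [2:H] [3:A]
Profit = 73 + 70 + 61 = 204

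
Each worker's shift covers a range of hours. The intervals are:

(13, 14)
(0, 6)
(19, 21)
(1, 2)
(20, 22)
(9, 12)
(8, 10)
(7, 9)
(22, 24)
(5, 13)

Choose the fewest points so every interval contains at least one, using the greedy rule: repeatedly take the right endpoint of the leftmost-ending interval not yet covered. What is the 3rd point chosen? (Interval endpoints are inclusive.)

Process intervals by earliest right end; each time one isn't hit yet, stab at its right endpoint.
Sorted: [1,2] [0,6] [7,9] [8,10] [9,12] [5,13] [13,14] [19,21] [20,22] [22,24]
{[1,2],[0,6]} hit by 2; {[7,9],[8,10],[9,12],[5,13]} hit by 9; {[13,14]} hit by 14; {[19,21],[20,22]} hit by 21; {[22,24]} hit by 24.
Points: 2, 9, 14, 21, 24 (5 total).

14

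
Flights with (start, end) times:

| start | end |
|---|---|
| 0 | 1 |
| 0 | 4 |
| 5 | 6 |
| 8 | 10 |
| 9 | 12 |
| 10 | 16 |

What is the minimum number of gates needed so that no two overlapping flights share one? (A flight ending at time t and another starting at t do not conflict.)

2

Count concurrent intervals with a sweep; the peak is the room count.
starts: [0, 0, 5, 8, 9, 10]
ends:   [1, 4, 6, 10, 12, 16]
s0→1 s0→2  — peak 2.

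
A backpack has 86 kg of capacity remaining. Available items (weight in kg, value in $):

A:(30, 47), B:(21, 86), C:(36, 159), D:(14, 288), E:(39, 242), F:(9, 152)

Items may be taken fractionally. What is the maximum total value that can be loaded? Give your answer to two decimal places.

Greedy by value/weight ratio, highest first.
Order: D (288/14=20.57) > F (152/9=16.89) > E (242/39=6.21) > C (159/36=4.42) > B (86/21=4.10) > A (47/30=1.57)
Fill: take D (14 @ 288) → take F (9 @ 152) → take E (39 @ 242) → take 24/36 of C → 106.00; 86/86 used.
Total value = 788.00

788.00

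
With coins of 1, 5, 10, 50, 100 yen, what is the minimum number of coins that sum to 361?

361 − 3×100→61 − 1×50→11 − 1×10→1 − 1×1→0
Total coins = 3 + 1 + 1 + 1 = 6

6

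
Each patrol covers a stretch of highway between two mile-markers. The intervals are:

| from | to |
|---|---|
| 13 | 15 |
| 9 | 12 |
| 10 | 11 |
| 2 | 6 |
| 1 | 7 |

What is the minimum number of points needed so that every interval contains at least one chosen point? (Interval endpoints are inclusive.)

Process intervals by earliest right end; each time one isn't hit yet, stab at its right endpoint.
Sorted: [2,6] [1,7] [10,11] [9,12] [13,15]
{[2,6],[1,7]} hit by 6; {[10,11],[9,12]} hit by 11; {[13,15]} hit by 15.
Points: 6, 11, 15 (3 total).

3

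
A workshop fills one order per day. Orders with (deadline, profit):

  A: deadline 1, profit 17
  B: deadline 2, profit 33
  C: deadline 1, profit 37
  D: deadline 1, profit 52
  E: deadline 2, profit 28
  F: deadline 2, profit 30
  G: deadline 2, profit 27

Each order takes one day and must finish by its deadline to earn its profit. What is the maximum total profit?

Take jobs in profit order; each goes to the latest open slot no later than its deadline.
Profit order: D=52 C=37 B=33 F=30 E=28 G=27 A=17
Assign: D→slot 1, C skipped, B→slot 2, F skipped, E skipped, G skipped, A skipped.
Slots: [1:D] [2:B]
Profit = 52 + 33 = 85

85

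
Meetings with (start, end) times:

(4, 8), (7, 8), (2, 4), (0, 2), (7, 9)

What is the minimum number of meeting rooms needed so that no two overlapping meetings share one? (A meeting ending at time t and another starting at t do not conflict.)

3

Count concurrent intervals with a sweep; the peak is the room count.
Events (time:±→running): 0:+→1 2:-→0 2:+→1 4:-→0 4:+→1 7:+→2 7:+→3 … peak 3.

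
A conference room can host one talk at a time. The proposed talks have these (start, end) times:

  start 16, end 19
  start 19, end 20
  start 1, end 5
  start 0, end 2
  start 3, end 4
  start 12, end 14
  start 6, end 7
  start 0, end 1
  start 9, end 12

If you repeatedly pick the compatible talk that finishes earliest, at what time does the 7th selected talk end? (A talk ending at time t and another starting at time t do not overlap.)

By end time: (0,1), (0,2), (3,4), (1,5), (6,7), (9,12), (12,14), (16,19), (19,20).
Pick (0,1); next start ≥ 1 → (3,4); next start ≥ 4 → (6,7); next start ≥ 7 → (9,12); next start ≥ 12 → (12,14); next start ≥ 14 → (16,19); next start ≥ 19 → (19,20).
Selected: (0,1) (3,4) (6,7) (9,12) (12,14) (16,19) (19,20)

20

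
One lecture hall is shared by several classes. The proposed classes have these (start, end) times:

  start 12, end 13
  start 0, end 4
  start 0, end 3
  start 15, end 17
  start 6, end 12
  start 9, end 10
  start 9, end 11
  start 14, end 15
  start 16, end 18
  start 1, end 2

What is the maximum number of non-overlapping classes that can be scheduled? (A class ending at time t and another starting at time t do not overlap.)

5

By end time: (1,2), (0,3), (0,4), (9,10), (9,11), (6,12), (12,13), (14,15), (15,17), (16,18).
Pick (1,2); next start ≥ 2 → (9,10); next start ≥ 10 → (12,13); next start ≥ 13 → (14,15); next start ≥ 15 → (15,17).
Selected 5 classes.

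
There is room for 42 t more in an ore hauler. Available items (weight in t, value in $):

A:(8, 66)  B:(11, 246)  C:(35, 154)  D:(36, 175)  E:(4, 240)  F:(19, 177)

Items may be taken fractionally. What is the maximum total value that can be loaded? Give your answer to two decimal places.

Greedy by value/weight ratio, highest first.
Ratios (sorted): E 60.00, B 22.36, F 9.32, A 8.25, D 4.86, C 4.40
take E (4 @ 240); take B (11 @ 246); take F (19 @ 177); take A (8 @ 66). Capacity used 42/42.
Total value = 729.00

729.00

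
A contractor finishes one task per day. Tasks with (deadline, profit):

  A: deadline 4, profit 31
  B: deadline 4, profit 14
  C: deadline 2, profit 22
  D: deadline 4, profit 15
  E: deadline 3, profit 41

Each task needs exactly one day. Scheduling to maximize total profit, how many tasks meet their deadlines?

4

Take jobs in profit order; each goes to the latest open slot no later than its deadline.
By profit: E(d3,41), A(d4,31), C(d2,22), D(d4,15), B(d4,14)
E→slot 3; A→slot 4; C→slot 2; D→slot 1; B skipped.
4 of 5 scheduled.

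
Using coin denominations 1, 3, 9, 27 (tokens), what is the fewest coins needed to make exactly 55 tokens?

55 = 2×27 + 1×1
Total coins = 2 + 1 = 3

3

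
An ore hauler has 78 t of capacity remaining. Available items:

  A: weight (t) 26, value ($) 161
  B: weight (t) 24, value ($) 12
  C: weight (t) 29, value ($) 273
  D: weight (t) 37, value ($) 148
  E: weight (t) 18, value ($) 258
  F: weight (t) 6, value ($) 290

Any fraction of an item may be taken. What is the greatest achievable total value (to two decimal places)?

975.81

Ratios (sorted): F 48.33, E 14.33, C 9.41, A 6.19, D 4.00, B 0.50
take F (6 @ 290); take E (18 @ 258); take C (29 @ 273); take 25/26 of A → 154.81. Capacity used 78/78.
Total value = 975.81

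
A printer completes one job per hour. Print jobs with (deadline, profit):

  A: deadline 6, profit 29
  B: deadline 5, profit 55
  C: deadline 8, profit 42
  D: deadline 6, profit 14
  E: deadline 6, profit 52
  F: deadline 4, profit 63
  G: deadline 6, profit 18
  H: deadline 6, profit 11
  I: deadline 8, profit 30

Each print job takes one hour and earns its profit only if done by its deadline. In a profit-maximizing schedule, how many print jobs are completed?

8

Sort by profit descending; place each in the latest free slot ≤ its deadline.
Profit order: F=63 B=55 E=52 C=42 I=30 A=29 G=18 D=14 H=11
Assign: F→slot 4, B→slot 5, E→slot 6, C→slot 8, I→slot 7, A→slot 3, G→slot 2, D→slot 1, H skipped.
Slots: [1:D] [2:G] [3:A] [4:F] [5:B] [6:E] [7:I] [8:C]
8 of 9 scheduled.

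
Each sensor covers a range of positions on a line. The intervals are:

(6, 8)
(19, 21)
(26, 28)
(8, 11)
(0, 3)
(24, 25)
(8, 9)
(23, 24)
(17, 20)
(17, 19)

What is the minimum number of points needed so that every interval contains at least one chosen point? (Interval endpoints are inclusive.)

Sorted: [0,3] [6,8] [8,9] [8,11] [17,19] [17,20] [19,21] [23,24] [24,25] [26,28]
{[0,3]} hit by 3; {[6,8],[8,9],[8,11]} hit by 8; {[17,19],[17,20],[19,21]} hit by 19; {[23,24],[24,25]} hit by 24; {[26,28]} hit by 28.
Points: 3, 8, 19, 24, 28 (5 total).

5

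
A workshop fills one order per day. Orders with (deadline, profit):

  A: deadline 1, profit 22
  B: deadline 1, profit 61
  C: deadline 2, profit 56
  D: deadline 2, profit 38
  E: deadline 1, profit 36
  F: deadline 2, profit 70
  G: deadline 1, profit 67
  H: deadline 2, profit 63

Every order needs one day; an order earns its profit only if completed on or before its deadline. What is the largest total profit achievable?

137

Take jobs in profit order; each goes to the latest open slot no later than its deadline.
By profit: F(d2,70), G(d1,67), H(d2,63), B(d1,61), C(d2,56), D(d2,38), E(d1,36), A(d1,22)
F→slot 2; G→slot 1; H skipped; B skipped; C skipped; D skipped; E skipped; A skipped.
Profit = 67 + 70 = 137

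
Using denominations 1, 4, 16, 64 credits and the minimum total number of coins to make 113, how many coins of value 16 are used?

3

113 = 1×64 + 3×16 + 1×1
Count of 16: 3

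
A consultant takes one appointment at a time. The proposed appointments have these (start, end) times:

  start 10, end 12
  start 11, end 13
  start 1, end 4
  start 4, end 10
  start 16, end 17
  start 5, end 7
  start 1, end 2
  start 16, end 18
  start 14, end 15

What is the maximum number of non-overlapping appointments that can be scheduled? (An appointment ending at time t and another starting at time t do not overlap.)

5

Order by finish time; keep every interval that doesn't clash with the previous kept one.
By end time: (1,2), (1,4), (5,7), (4,10), (10,12), (11,13), (14,15), (16,17), (16,18).
Pick (1,2); next start ≥ 2 → (5,7); next start ≥ 7 → (10,12); next start ≥ 12 → (14,15); next start ≥ 15 → (16,17).
Selected 5 appointments.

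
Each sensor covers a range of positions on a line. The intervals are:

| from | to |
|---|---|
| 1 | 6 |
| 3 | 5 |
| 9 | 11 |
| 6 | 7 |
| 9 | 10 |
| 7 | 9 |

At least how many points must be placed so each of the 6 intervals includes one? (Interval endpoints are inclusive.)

Sort by right endpoint; whenever an interval is uncovered, place a point at its right end.
Sorted: [3,5] [1,6] [6,7] [7,9] [9,10] [9,11]
{[3,5],[1,6]} hit by 5; {[6,7],[7,9]} hit by 7; {[9,10],[9,11]} hit by 10.
Points: 5, 7, 10 (3 total).

3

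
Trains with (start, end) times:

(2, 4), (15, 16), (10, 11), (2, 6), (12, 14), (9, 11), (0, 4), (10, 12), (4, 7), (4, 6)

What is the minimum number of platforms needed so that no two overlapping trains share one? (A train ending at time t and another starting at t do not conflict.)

Count concurrent intervals with a sweep; the peak is the room count.
starts: [0, 2, 2, 4, 4, 9, 10, 10, 12, 15]
ends:   [4, 4, 6, 6, 7, 11, 11, 12, 14, 16]
s0→1 s2→2 s2→3  — peak 3.

3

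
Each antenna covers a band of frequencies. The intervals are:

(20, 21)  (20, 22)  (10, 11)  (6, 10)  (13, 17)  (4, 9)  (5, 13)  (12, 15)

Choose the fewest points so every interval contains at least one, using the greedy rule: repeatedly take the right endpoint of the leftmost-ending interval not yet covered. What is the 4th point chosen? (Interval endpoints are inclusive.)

Process intervals by earliest right end; each time one isn't hit yet, stab at its right endpoint.
By right end: [4,9]  [6,10]  [10,11]  [5,13]  [12,15]  [13,17]  [20,21]  [20,22]
[4,9] uncovered → point at 9; [10,11] uncovered → point at 11; [12,15] uncovered → point at 15; [20,21] uncovered → point at 21.
Points: 9, 11, 15, 21 (4 total).

21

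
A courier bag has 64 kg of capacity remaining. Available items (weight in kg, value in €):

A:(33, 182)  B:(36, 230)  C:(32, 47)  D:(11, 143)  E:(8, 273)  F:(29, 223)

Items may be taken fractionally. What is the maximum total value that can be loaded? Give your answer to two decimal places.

741.22

Sort by value per unit weight and fill in that order.
Ratios (sorted): E 34.12, D 13.00, F 7.69, B 6.39, A 5.52, C 1.47
take E (8 @ 273); take D (11 @ 143); take F (29 @ 223); take 16/36 of B → 102.22. Capacity used 64/64.
Total value = 741.22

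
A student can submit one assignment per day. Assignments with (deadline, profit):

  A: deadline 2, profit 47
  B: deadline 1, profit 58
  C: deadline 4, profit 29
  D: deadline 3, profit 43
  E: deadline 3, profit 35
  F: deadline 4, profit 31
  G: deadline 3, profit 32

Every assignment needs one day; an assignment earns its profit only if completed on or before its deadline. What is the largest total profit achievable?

179

Take jobs in profit order; each goes to the latest open slot no later than its deadline.
By profit: B(d1,58), A(d2,47), D(d3,43), E(d3,35), G(d3,32), F(d4,31), C(d4,29)
B→slot 1; A→slot 2; D→slot 3; E skipped; G skipped; F→slot 4; C skipped.
Profit = 58 + 47 + 43 + 31 = 179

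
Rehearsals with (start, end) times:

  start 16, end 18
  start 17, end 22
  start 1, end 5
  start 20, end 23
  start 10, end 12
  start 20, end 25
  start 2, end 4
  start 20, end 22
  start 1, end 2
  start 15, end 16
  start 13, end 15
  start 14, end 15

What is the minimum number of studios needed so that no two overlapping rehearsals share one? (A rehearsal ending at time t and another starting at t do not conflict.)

starts: [1, 1, 2, 10, 13, 14, 15, 16, 17, 20, 20, 20]
ends:   [2, 4, 5, 12, 15, 15, 16, 18, 22, 22, 23, 25]
s1→1 s1→2 e2→1 s2→2 e4→1 e5→0 s10→1 e12→0 s13→1 s14→2 e15→1 e15→0 s15→1 e16→0 s16→1 s17→2 e18→1 s20→2 s20→3 s20→4  — peak 4.

4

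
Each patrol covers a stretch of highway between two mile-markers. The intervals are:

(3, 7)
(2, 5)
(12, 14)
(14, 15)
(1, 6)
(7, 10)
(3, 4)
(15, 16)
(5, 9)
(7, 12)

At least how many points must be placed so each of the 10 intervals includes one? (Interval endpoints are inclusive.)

4

Process intervals by earliest right end; each time one isn't hit yet, stab at its right endpoint.
Sorted: [3,4] [2,5] [1,6] [3,7] [5,9] [7,10] [7,12] [12,14] [14,15] [15,16]
{[3,4],[2,5],[1,6],[3,7]} hit by 4; {[5,9],[7,10],[7,12]} hit by 9; {[12,14],[14,15]} hit by 14; {[15,16]} hit by 16.
Points: 4, 9, 14, 16 (4 total).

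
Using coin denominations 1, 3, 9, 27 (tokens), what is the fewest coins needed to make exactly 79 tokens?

79 = 2×27 + 2×9 + 2×3 + 1×1
Total coins = 2 + 2 + 2 + 1 = 7

7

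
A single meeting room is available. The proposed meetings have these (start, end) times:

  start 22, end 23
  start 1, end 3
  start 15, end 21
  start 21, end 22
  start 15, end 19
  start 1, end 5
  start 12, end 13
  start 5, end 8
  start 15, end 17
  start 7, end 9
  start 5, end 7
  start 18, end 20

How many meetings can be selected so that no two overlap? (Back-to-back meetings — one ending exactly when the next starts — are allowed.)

8

By end time: (1,3), (1,5), (5,7), (5,8), (7,9), (12,13), (15,17), (15,19), (18,20), (15,21), (21,22), (22,23).
Pick (1,3); next start ≥ 3 → (5,7); next start ≥ 7 → (7,9); next start ≥ 9 → (12,13); next start ≥ 13 → (15,17); next start ≥ 17 → (18,20); next start ≥ 20 → (21,22); next start ≥ 22 → (22,23).
Selected 8 meetings.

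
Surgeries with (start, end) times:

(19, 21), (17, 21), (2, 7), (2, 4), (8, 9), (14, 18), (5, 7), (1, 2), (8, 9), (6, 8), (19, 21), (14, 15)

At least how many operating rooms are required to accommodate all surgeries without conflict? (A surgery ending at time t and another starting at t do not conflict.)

Count concurrent intervals with a sweep; the peak is the room count.
Events (time:±→running): 1:+→1 2:-→0 2:+→1 2:+→2 4:-→1 5:+→2 6:+→3 … peak 3.

3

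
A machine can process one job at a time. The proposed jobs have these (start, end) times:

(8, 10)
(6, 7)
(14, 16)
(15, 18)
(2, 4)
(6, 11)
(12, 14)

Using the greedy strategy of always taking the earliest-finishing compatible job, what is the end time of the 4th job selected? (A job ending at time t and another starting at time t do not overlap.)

Greedy by earliest finish: after sorting by end time, pick each interval compatible with the last pick.
By end time: (2,4), (6,7), (8,10), (6,11), (12,14), (14,16), (15,18).
Pick (2,4); next start ≥ 4 → (6,7); next start ≥ 7 → (8,10); next start ≥ 10 → (12,14); next start ≥ 14 → (14,16).
Selected: (2,4) (6,7) (8,10) (12,14) (14,16)

14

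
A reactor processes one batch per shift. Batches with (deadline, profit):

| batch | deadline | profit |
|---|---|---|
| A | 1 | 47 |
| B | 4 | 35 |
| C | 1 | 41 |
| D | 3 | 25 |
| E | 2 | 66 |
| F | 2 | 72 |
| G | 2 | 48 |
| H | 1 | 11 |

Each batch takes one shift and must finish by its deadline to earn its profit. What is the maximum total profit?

198

By profit: F(d2,72), E(d2,66), G(d2,48), A(d1,47), C(d1,41), B(d4,35), D(d3,25), H(d1,11)
F→slot 2; E→slot 1; G skipped; A skipped; C skipped; B→slot 4; D→slot 3; H skipped.
Profit = 66 + 72 + 25 + 35 = 198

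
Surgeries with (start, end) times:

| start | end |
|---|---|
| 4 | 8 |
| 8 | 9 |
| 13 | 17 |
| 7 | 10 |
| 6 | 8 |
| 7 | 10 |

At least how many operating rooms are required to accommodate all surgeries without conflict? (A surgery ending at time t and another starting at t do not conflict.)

4

Count concurrent intervals with a sweep; the peak is the room count.
Events (time:±→running): 4:+→1 6:+→2 7:+→3 7:+→4 … peak 4.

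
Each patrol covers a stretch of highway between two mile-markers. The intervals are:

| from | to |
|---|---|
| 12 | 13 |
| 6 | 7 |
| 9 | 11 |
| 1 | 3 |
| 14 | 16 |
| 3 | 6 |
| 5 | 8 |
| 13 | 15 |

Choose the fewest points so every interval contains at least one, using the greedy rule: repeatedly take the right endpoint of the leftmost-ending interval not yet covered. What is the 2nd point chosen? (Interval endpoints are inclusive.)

By right end: [1,3]  [3,6]  [6,7]  [5,8]  [9,11]  [12,13]  [13,15]  [14,16]
[1,3] uncovered → point at 3; [6,7] uncovered → point at 7; [9,11] uncovered → point at 11; [12,13] uncovered → point at 13; [14,16] uncovered → point at 16.
Points: 3, 7, 11, 13, 16 (5 total).

7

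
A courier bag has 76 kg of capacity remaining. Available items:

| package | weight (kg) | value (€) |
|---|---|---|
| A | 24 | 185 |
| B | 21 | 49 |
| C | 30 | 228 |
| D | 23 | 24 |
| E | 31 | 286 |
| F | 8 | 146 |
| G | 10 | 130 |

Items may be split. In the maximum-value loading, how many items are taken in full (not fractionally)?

4

Order: F (146/8=18.25) > G (130/10=13.00) > E (286/31=9.23) > A (185/24=7.71) > C (228/30=7.60) > B (49/21=2.33) > D (24/23=1.04)
Fill: take F (8 @ 146) → take G (10 @ 130) → take E (31 @ 286) → take A (24 @ 185) → take 3/30 of C → 22.80; 76/76 used.
4 item(s) taken whole; one partial (take 3/30 of C).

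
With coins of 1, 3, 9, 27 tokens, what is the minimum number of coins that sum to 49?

Use the largest denomination that fits, subtract, and repeat.
49 − 1×27→22 − 2×9→4 − 1×3→1 − 1×1→0
Total coins = 1 + 2 + 1 + 1 = 5

5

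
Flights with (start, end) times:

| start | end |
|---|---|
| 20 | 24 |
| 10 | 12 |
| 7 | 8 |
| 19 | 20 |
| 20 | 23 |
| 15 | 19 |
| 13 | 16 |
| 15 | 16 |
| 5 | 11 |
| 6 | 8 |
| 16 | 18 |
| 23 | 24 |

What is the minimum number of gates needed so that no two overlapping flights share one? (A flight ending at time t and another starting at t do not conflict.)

3

Count concurrent intervals with a sweep; the peak is the room count.
Events (time:±→running): 5:+→1 6:+→2 7:+→3 … peak 3.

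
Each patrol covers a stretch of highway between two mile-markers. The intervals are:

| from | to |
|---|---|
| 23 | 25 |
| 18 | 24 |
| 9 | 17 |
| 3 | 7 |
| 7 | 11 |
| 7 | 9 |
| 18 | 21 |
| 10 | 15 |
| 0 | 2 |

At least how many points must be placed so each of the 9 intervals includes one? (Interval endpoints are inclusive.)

Sort by right endpoint; whenever an interval is uncovered, place a point at its right end.
By right end: [0,2]  [3,7]  [7,9]  [7,11]  [10,15]  [9,17]  [18,21]  [18,24]  [23,25]
[0,2] uncovered → point at 2; [3,7] uncovered → point at 7; [10,15] uncovered → point at 15; [18,21] uncovered → point at 21; [23,25] uncovered → point at 25.
Points: 2, 7, 15, 21, 25 (5 total).

5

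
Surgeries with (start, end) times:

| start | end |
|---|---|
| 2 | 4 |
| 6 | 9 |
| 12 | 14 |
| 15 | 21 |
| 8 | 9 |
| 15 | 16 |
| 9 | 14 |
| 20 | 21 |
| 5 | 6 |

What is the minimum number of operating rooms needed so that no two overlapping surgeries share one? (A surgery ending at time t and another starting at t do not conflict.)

Count concurrent intervals with a sweep; the peak is the room count.
Events (time:±→running): 2:+→1 4:-→0 5:+→1 6:-→0 6:+→1 8:+→2 … peak 2.

2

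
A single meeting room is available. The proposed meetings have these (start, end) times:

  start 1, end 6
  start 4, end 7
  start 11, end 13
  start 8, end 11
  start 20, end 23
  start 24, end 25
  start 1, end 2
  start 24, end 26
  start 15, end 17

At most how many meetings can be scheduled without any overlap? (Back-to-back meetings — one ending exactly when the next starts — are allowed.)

7

Sorted by end: (1,2)  (1,6)  (4,7)  (8,11)  (11,13)  (15,17)  (20,23)  (24,25)  (24,26)
take (1,2); take (4,7); take (8,11); take (11,13); take (15,17); take (20,23); take (24,25).
Selected 7 meetings.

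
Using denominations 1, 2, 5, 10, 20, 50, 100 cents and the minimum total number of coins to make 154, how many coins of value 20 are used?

0

Use the largest denomination that fits, subtract, and repeat.
154 − 1×100→54 − 1×50→4 − 2×2→0
Count of 20: 0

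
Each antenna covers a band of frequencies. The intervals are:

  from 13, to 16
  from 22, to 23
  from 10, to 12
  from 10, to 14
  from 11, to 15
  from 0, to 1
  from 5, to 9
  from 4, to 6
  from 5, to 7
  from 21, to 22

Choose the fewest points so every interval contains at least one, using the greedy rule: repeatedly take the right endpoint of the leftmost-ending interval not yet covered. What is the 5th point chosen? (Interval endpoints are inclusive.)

22

Process intervals by earliest right end; each time one isn't hit yet, stab at its right endpoint.
Sorted: [0,1] [4,6] [5,7] [5,9] [10,12] [10,14] [11,15] [13,16] [21,22] [22,23]
{[0,1]} hit by 1; {[4,6],[5,7],[5,9]} hit by 6; {[10,12],[10,14],[11,15]} hit by 12; {[13,16]} hit by 16; {[21,22],[22,23]} hit by 22.
Points: 1, 6, 12, 16, 22 (5 total).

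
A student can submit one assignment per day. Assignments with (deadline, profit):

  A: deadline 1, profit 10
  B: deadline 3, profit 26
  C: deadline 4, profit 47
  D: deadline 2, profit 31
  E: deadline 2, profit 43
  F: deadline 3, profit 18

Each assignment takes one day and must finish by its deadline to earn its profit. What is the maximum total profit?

147

Profit order: C=47 E=43 D=31 B=26 F=18 A=10
Assign: C→slot 4, E→slot 2, D→slot 1, B→slot 3, F skipped, A skipped.
Slots: [1:D] [2:E] [3:B] [4:C]
Profit = 31 + 43 + 26 + 47 = 147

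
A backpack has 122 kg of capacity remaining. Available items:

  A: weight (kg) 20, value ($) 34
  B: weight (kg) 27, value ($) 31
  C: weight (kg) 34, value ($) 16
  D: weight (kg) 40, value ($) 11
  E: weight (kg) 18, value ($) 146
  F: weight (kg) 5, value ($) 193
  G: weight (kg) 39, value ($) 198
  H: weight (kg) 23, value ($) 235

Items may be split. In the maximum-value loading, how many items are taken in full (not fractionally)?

Order: F (193/5=38.60) > H (235/23=10.22) > E (146/18=8.11) > G (198/39=5.08) > A (34/20=1.70) > B (31/27=1.15) > C (16/34=0.47) > D (11/40=0.28)
Fill: take F (5 @ 193) → take H (23 @ 235) → take E (18 @ 146) → take G (39 @ 198) → take A (20 @ 34) → take 17/27 of B → 19.52; 122/122 used.
5 item(s) taken whole; one partial (take 17/27 of B).

5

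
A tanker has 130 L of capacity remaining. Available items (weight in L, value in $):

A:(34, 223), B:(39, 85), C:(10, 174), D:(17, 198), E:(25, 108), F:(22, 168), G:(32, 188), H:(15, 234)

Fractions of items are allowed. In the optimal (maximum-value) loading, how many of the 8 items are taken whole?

Order: C (174/10=17.40) > H (234/15=15.60) > D (198/17=11.65) > F (168/22=7.64) > A (223/34=6.56) > G (188/32=5.88) > E (108/25=4.32) > B (85/39=2.18)
Fill: take C (10 @ 174) → take H (15 @ 234) → take D (17 @ 198) → take F (22 @ 168) → take A (34 @ 223) → take G (32 @ 188); 130/130 used.
6 item(s) taken whole.

6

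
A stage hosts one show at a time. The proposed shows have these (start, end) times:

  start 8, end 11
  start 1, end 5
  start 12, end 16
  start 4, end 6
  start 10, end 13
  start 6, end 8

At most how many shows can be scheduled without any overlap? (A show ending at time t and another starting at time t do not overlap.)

Greedy by earliest finish: after sorting by end time, pick each interval compatible with the last pick.
Sorted by end: (1,5)  (4,6)  (6,8)  (8,11)  (10,13)  (12,16)
take (1,5); take (6,8); take (8,11); take (12,16).
Selected 4 shows.

4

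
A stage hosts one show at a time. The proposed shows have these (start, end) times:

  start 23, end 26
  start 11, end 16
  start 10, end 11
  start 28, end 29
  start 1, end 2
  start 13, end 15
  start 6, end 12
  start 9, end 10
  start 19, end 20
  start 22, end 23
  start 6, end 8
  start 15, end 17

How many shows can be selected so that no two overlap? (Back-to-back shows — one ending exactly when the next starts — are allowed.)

10

By end time: (1,2), (6,8), (9,10), (10,11), (6,12), (13,15), (11,16), (15,17), (19,20), (22,23), (23,26), (28,29).
Pick (1,2); next start ≥ 2 → (6,8); next start ≥ 8 → (9,10); next start ≥ 10 → (10,11); next start ≥ 11 → (13,15); next start ≥ 15 → (15,17); next start ≥ 17 → (19,20); next start ≥ 20 → (22,23); next start ≥ 23 → (23,26); next start ≥ 26 → (28,29).
Selected 10 shows.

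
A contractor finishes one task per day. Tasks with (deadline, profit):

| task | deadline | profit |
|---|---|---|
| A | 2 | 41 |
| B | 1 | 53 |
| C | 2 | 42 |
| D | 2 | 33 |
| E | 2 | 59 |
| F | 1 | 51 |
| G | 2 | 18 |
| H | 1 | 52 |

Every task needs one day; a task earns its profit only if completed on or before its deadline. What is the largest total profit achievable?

By profit: E(d2,59), B(d1,53), H(d1,52), F(d1,51), C(d2,42), A(d2,41), D(d2,33), G(d2,18)
E→slot 2; B→slot 1; H skipped; F skipped; C skipped; A skipped; D skipped; G skipped.
Profit = 53 + 59 = 112

112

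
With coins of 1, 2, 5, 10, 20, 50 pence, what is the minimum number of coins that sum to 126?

5

Greedy: take as many of the largest coin as possible, then repeat with the remainder.
126 = 2×50 + 1×20 + 1×5 + 1×1
Total coins = 2 + 1 + 1 + 1 = 5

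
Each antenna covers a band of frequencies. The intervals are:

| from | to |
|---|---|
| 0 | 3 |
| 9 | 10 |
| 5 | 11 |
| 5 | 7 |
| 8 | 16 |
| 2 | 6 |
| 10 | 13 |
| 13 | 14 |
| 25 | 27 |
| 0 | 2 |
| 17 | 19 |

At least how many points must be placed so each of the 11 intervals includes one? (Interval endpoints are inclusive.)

Sorted: [0,2] [0,3] [2,6] [5,7] [9,10] [5,11] [10,13] [13,14] [8,16] [17,19] [25,27]
{[0,2],[0,3],[2,6]} hit by 2; {[5,7]} hit by 7; {[9,10],[5,11],[10,13]} hit by 10; {[13,14],[8,16]} hit by 14; {[17,19]} hit by 19; {[25,27]} hit by 27.
Points: 2, 7, 10, 14, 19, 27 (6 total).

6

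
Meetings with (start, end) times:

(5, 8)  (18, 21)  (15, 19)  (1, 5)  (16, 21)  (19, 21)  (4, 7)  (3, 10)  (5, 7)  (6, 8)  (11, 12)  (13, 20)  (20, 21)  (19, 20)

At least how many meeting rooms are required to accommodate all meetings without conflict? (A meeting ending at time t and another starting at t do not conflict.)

The answer is the maximum number of intervals overlapping at any instant.
Events (time:±→running): 1:+→1 3:+→2 4:+→3 5:-→2 5:+→3 5:+→4 6:+→5 … peak 5.

5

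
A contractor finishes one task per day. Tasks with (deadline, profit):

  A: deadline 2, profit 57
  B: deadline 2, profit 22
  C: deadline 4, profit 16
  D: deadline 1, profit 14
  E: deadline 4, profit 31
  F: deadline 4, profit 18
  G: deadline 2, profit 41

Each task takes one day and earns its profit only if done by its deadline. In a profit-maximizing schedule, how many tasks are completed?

Take jobs in profit order; each goes to the latest open slot no later than its deadline.
By profit: A(d2,57), G(d2,41), E(d4,31), B(d2,22), F(d4,18), C(d4,16), D(d1,14)
A→slot 2; G→slot 1; E→slot 4; B skipped; F→slot 3; C skipped; D skipped.
4 of 7 scheduled.

4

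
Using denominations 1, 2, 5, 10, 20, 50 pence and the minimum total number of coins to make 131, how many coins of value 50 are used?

2

Use the largest denomination that fits, subtract, and repeat.
131 = 2×50 + 1×20 + 1×10 + 1×1
Count of 50: 2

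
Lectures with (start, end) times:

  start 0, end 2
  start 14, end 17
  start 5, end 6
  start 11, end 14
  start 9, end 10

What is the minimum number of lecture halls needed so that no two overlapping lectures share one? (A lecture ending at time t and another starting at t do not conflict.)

1

The answer is the maximum number of intervals overlapping at any instant.
starts: [0, 5, 9, 11, 14]
ends:   [2, 6, 10, 14, 17]
s0→1  — peak 1.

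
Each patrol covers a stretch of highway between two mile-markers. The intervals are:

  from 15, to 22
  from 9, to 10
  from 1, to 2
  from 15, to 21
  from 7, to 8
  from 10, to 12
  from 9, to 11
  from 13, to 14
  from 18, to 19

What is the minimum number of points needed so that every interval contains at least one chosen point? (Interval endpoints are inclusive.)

5

Sorted: [1,2] [7,8] [9,10] [9,11] [10,12] [13,14] [18,19] [15,21] [15,22]
{[1,2]} hit by 2; {[7,8]} hit by 8; {[9,10],[9,11],[10,12]} hit by 10; {[13,14]} hit by 14; {[18,19],[15,21],[15,22]} hit by 19.
Points: 2, 8, 10, 14, 19 (5 total).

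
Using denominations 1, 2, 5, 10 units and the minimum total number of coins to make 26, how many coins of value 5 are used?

26 = 2×10 + 1×5 + 1×1
Count of 5: 1

1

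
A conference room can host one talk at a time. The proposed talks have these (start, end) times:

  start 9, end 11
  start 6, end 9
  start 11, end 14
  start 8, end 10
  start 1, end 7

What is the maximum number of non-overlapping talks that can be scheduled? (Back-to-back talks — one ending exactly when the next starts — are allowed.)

3

Order by finish time; keep every interval that doesn't clash with the previous kept one.
By end time: (1,7), (6,9), (8,10), (9,11), (11,14).
Pick (1,7); next start ≥ 7 → (8,10); next start ≥ 10 → (11,14).
Selected 3 talks.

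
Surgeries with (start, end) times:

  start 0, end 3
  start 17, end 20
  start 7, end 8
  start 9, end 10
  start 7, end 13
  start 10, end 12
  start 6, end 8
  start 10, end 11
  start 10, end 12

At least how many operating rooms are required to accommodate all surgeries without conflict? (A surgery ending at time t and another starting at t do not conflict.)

starts: [0, 6, 7, 7, 9, 10, 10, 10, 17]
ends:   [3, 8, 8, 10, 11, 12, 12, 13, 20]
s0→1 e3→0 s6→1 s7→2 s7→3 e8→2 e8→1 s9→2 e10→1 s10→2 s10→3 s10→4  — peak 4.

4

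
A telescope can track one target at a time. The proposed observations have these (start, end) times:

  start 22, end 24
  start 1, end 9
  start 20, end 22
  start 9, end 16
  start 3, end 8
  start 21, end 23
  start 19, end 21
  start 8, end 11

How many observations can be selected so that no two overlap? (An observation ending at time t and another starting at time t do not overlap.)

Sort by end time and greedily take each interval whose start is ≥ the last chosen end.
Sorted by end: (3,8)  (1,9)  (8,11)  (9,16)  (19,21)  (20,22)  (21,23)  (22,24)
take (3,8); take (8,11); take (19,21); take (21,23).
Selected 4 observations.

4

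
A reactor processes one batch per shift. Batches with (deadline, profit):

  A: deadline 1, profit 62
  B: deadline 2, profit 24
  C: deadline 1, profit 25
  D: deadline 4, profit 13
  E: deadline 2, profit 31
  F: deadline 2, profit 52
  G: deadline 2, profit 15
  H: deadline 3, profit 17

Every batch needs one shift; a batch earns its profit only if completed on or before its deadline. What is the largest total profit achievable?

144

By profit: A(d1,62), F(d2,52), E(d2,31), C(d1,25), B(d2,24), H(d3,17), G(d2,15), D(d4,13)
A→slot 1; F→slot 2; E skipped; C skipped; B skipped; H→slot 3; G skipped; D→slot 4.
Profit = 62 + 52 + 17 + 13 = 144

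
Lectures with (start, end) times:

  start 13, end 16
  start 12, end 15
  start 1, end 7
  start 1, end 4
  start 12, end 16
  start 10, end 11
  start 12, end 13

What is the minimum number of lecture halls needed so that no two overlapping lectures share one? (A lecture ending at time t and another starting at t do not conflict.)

Count concurrent intervals with a sweep; the peak is the room count.
Events (time:±→running): 1:+→1 1:+→2 4:-→1 7:-→0 10:+→1 11:-→0 12:+→1 12:+→2 12:+→3 … peak 3.

3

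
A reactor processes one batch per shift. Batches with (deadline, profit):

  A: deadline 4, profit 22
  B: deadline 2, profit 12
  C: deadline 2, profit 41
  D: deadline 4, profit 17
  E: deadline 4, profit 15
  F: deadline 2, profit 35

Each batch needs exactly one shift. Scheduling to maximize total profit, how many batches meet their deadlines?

Profit order: C=41 F=35 A=22 D=17 E=15 B=12
Assign: C→slot 2, F→slot 1, A→slot 4, D→slot 3, E skipped, B skipped.
Slots: [1:F] [2:C] [3:D] [4:A]
4 of 6 scheduled.

4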